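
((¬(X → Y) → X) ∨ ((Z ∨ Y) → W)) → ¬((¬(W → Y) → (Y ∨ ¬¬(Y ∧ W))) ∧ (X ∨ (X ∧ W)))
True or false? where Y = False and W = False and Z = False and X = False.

X → Y = False → False = True
¬(X → Y) = ¬True = False
¬(X → Y) → X = False → False = True
Z ∨ Y = False ∨ False = False
(Z ∨ Y) → W = False → False = True
(¬(X → Y) → X) ∨ ((Z ∨ Y) → W) = True ∨ True = True
W → Y = False → False = True
¬(W → Y) = ¬True = False
Y ∧ W = False ∧ False = False
¬(Y ∧ W) = ¬False = True
¬¬(Y ∧ W) = ¬True = False
Y ∨ ¬¬(Y ∧ W) = False ∨ False = False
¬(W → Y) → (Y ∨ ¬¬(Y ∧ W)) = False → False = True
X ∧ W = False ∧ False = False
X ∨ (X ∧ W) = False ∨ False = False
(¬(W → Y) → (Y ∨ ¬¬(Y ∧ W))) ∧ (X ∨ (X ∧ W)) = True ∧ False = False
¬((¬(W → Y) → (Y ∨ ¬¬(Y ∧ W))) ∧ (X ∨ (X ∧ W))) = ¬False = True
((¬(X → Y) → X) ∨ ((Z ∨ Y) → W)) → ¬((¬(W → Y) → (Y ∨ ¬¬(Y ∧ W))) ∧ (X ∨ (X ∧ W))) = True → True = True

True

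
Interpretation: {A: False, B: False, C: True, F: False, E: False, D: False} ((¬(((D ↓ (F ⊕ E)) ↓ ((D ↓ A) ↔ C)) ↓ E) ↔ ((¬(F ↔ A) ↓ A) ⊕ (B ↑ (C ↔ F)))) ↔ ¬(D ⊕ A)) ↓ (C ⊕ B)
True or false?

F ⊕ E = False ⊕ False = False
D ↓ (F ⊕ E) = False ↓ False = True
D ↓ A = False ↓ False = True
(D ↓ A) ↔ C = True ↔ True = True
(D ↓ (F ⊕ E)) ↓ ((D ↓ A) ↔ C) = True ↓ True = False
((D ↓ (F ⊕ E)) ↓ ((D ↓ A) ↔ C)) ↓ E = False ↓ False = True
¬(((D ↓ (F ⊕ E)) ↓ ((D ↓ A) ↔ C)) ↓ E) = ¬True = False
F ↔ A = False ↔ False = True
¬(F ↔ A) = ¬True = False
¬(F ↔ A) ↓ A = False ↓ False = True
C ↔ F = True ↔ False = False
B ↑ (C ↔ F) = False ↑ False = True
(¬(F ↔ A) ↓ A) ⊕ (B ↑ (C ↔ F)) = True ⊕ True = False
¬(((D ↓ (F ⊕ E)) ↓ ((D ↓ A) ↔ C)) ↓ E) ↔ ((¬(F ↔ A) ↓ A) ⊕ (B ↑ (C ↔ F))) = False ↔ False = True
D ⊕ A = False ⊕ False = False
¬(D ⊕ A) = ¬False = True
(¬(((D ↓ (F ⊕ E)) ↓ ((D ↓ A) ↔ C)) ↓ E) ↔ ((¬(F ↔ A) ↓ A) ⊕ (B ↑ (C ↔ F)))) ↔ ¬(D ⊕ A) = True ↔ True = True
C ⊕ B = True ⊕ False = True
((¬(((D ↓ (F ⊕ E)) ↓ ((D ↓ A) ↔ C)) ↓ E) ↔ ((¬(F ↔ A) ↓ A) ⊕ (B ↑ (C ↔ F)))) ↔ ¬(D ⊕ A)) ↓ (C ⊕ B) = True ↓ True = False

False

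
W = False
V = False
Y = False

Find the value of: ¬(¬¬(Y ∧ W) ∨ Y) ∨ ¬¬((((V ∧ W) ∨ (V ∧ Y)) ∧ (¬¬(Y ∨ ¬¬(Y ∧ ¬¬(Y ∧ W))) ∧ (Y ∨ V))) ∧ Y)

True

Y ∧ W = False ∧ False = False
¬(Y ∧ W) = ¬False = True
¬¬(Y ∧ W) = ¬True = False
¬¬(Y ∧ W) ∨ Y = False ∨ False = False
¬(¬¬(Y ∧ W) ∨ Y) = ¬False = True
V ∧ W = False ∧ False = False
V ∧ Y = False ∧ False = False
(V ∧ W) ∨ (V ∧ Y) = False ∨ False = False
Y ∧ W = False ∧ False = False
¬(Y ∧ W) = ¬False = True
¬¬(Y ∧ W) = ¬True = False
Y ∧ ¬¬(Y ∧ W) = False ∧ False = False
¬(Y ∧ ¬¬(Y ∧ W)) = ¬False = True
¬¬(Y ∧ ¬¬(Y ∧ W)) = ¬True = False
Y ∨ ¬¬(Y ∧ ¬¬(Y ∧ W)) = False ∨ False = False
¬(Y ∨ ¬¬(Y ∧ ¬¬(Y ∧ W))) = ¬False = True
¬¬(Y ∨ ¬¬(Y ∧ ¬¬(Y ∧ W))) = ¬True = False
Y ∨ V = False ∨ False = False
¬¬(Y ∨ ¬¬(Y ∧ ¬¬(Y ∧ W))) ∧ (Y ∨ V) = False ∧ False = False
((V ∧ W) ∨ (V ∧ Y)) ∧ (¬¬(Y ∨ ¬¬(Y ∧ ¬¬(Y ∧ W))) ∧ (Y ∨ V)) = False ∧ False = False
(((V ∧ W) ∨ (V ∧ Y)) ∧ (¬¬(Y ∨ ¬¬(Y ∧ ¬¬(Y ∧ W))) ∧ (Y ∨ V))) ∧ Y = False ∧ False = False
¬((((V ∧ W) ∨ (V ∧ Y)) ∧ (¬¬(Y ∨ ¬¬(Y ∧ ¬¬(Y ∧ W))) ∧ (Y ∨ V))) ∧ Y) = ¬False = True
¬¬((((V ∧ W) ∨ (V ∧ Y)) ∧ (¬¬(Y ∨ ¬¬(Y ∧ ¬¬(Y ∧ W))) ∧ (Y ∨ V))) ∧ Y) = ¬True = False
¬(¬¬(Y ∧ W) ∨ Y) ∨ ¬¬((((V ∧ W) ∨ (V ∧ Y)) ∧ (¬¬(Y ∨ ¬¬(Y ∧ ¬¬(Y ∧ W))) ∧ (Y ∨ V))) ∧ Y) = True ∨ False = True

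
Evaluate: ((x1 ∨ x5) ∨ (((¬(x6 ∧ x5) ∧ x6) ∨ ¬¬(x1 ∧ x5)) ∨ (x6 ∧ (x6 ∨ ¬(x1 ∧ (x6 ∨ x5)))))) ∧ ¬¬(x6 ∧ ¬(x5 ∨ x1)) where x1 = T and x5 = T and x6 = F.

F

x1 ∨ x5 = T ∨ T = T
x6 ∧ x5 = F ∧ T = F
¬(x6 ∧ x5) = ¬F = T
¬(x6 ∧ x5) ∧ x6 = T ∧ F = F
x1 ∧ x5 = T ∧ T = T
¬(x1 ∧ x5) = ¬T = F
¬¬(x1 ∧ x5) = ¬F = T
(¬(x6 ∧ x5) ∧ x6) ∨ ¬¬(x1 ∧ x5) = F ∨ T = T
x6 ∨ x5 = F ∨ T = T
x1 ∧ (x6 ∨ x5) = T ∧ T = T
¬(x1 ∧ (x6 ∨ x5)) = ¬T = F
x6 ∨ ¬(x1 ∧ (x6 ∨ x5)) = F ∨ F = F
x6 ∧ (x6 ∨ ¬(x1 ∧ (x6 ∨ x5))) = F ∧ F = F
((¬(x6 ∧ x5) ∧ x6) ∨ ¬¬(x1 ∧ x5)) ∨ (x6 ∧ (x6 ∨ ¬(x1 ∧ (x6 ∨ x5)))) = T ∨ F = T
(x1 ∨ x5) ∨ (((¬(x6 ∧ x5) ∧ x6) ∨ ¬¬(x1 ∧ x5)) ∨ (x6 ∧ (x6 ∨ ¬(x1 ∧ (x6 ∨ x5))))) = T ∨ T = T
x5 ∨ x1 = T ∨ T = T
¬(x5 ∨ x1) = ¬T = F
x6 ∧ ¬(x5 ∨ x1) = F ∧ F = F
¬(x6 ∧ ¬(x5 ∨ x1)) = ¬F = T
¬¬(x6 ∧ ¬(x5 ∨ x1)) = ¬T = F
((x1 ∨ x5) ∨ (((¬(x6 ∧ x5) ∧ x6) ∨ ¬¬(x1 ∧ x5)) ∨ (x6 ∧ (x6 ∨ ¬(x1 ∧ (x6 ∨ x5)))))) ∧ ¬¬(x6 ∧ ¬(x5 ∨ x1)) = T ∧ F = F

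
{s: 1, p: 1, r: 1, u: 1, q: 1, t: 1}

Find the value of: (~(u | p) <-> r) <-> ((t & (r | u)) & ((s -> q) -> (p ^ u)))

1

u | p = 1 | 1 = 1
~(u | p) = ~1 = 0
~(u | p) <-> r = 0 <-> 1 = 0
r | u = 1 | 1 = 1
t & (r | u) = 1 & 1 = 1
s -> q = 1 -> 1 = 1
p ^ u = 1 ^ 1 = 0
(s -> q) -> (p ^ u) = 1 -> 0 = 0
(t & (r | u)) & ((s -> q) -> (p ^ u)) = 1 & 0 = 0
(~(u | p) <-> r) <-> ((t & (r | u)) & ((s -> q) -> (p ^ u))) = 0 <-> 0 = 1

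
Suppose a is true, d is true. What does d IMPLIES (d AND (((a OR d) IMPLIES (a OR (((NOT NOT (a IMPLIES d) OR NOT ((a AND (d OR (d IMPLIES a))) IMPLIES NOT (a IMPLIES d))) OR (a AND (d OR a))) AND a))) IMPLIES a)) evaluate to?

Substituting a=true, d=true:
a OR d = true OR true = true
a IMPLIES d = true IMPLIES true = true
NOT (a IMPLIES d) = NOT true = false
NOT NOT (a IMPLIES d) = NOT false = true
d IMPLIES a = true IMPLIES true = true
d OR (d IMPLIES a) = true OR true = true
a AND (d OR (d IMPLIES a)) = true AND true = true
a IMPLIES d = true IMPLIES true = true
NOT (a IMPLIES d) = NOT true = false
(a AND (d OR (d IMPLIES a))) IMPLIES NOT (a IMPLIES d) = true IMPLIES false = false
NOT ((a AND (d OR (d IMPLIES a))) IMPLIES NOT (a IMPLIES d)) = NOT false = true
NOT NOT (a IMPLIES d) OR NOT ((a AND (d OR (d IMPLIES a))) IMPLIES NOT (a IMPLIES d)) = true OR true = true
d OR a = true OR true = true
a AND (d OR a) = true AND true = true
(NOT NOT (a IMPLIES d) OR NOT ((a AND (d OR (d IMPLIES a))) IMPLIES NOT (a IMPLIES d))) OR (a AND (d OR a)) = true OR true = true
((NOT NOT (a IMPLIES d) OR NOT ((a AND (d OR (d IMPLIES a))) IMPLIES NOT (a IMPLIES d))) OR (a AND (d OR a))) AND a = true AND true = true
a OR (((NOT NOT (a IMPLIES d) OR NOT ((a AND (d OR (d IMPLIES a))) IMPLIES NOT (a IMPLIES d))) OR (a AND (d OR a))) AND a) = true OR true = true
(a OR d) IMPLIES (a OR (((NOT NOT (a IMPLIES d) OR NOT ((a AND (d OR (d IMPLIES a))) IMPLIES NOT (a IMPLIES d))) OR (a AND (d OR a))) AND a)) = true IMPLIES true = true
((a OR d) IMPLIES (a OR (((NOT NOT (a IMPLIES d) OR NOT ((a AND (d OR (d IMPLIES a))) IMPLIES NOT (a IMPLIES d))) OR (a AND (d OR a))) AND a))) IMPLIES a = true IMPLIES true = true
d AND (((a OR d) IMPLIES (a OR (((NOT NOT (a IMPLIES d) OR NOT ((a AND (d OR (d IMPLIES a))) IMPLIES NOT (a IMPLIES d))) OR (a AND (d OR a))) AND a))) IMPLIES a) = true AND true = true
d IMPLIES (d AND (((a OR d) IMPLIES (a OR (((NOT NOT (a IMPLIES d) OR NOT ((a AND (d OR (d IMPLIES a))) IMPLIES NOT (a IMPLIES d))) OR (a AND (d OR a))) AND a))) IMPLIES a)) = true IMPLIES true = true

true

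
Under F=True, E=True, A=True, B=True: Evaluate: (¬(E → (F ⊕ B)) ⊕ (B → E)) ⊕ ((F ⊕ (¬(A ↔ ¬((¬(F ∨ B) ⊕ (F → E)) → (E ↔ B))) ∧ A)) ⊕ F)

F ⊕ B = True ⊕ True = False
E → (F ⊕ B) = True → False = False
¬(E → (F ⊕ B)) = ¬False = True
B → E = True → True = True
¬(E → (F ⊕ B)) ⊕ (B → E) = True ⊕ True = False
F ∨ B = True ∨ True = True
¬(F ∨ B) = ¬True = False
F → E = True → True = True
¬(F ∨ B) ⊕ (F → E) = False ⊕ True = True
E ↔ B = True ↔ True = True
(¬(F ∨ B) ⊕ (F → E)) → (E ↔ B) = True → True = True
¬((¬(F ∨ B) ⊕ (F → E)) → (E ↔ B)) = ¬True = False
A ↔ ¬((¬(F ∨ B) ⊕ (F → E)) → (E ↔ B)) = True ↔ False = False
¬(A ↔ ¬((¬(F ∨ B) ⊕ (F → E)) → (E ↔ B))) = ¬False = True
¬(A ↔ ¬((¬(F ∨ B) ⊕ (F → E)) → (E ↔ B))) ∧ A = True ∧ True = True
F ⊕ (¬(A ↔ ¬((¬(F ∨ B) ⊕ (F → E)) → (E ↔ B))) ∧ A) = True ⊕ True = False
(F ⊕ (¬(A ↔ ¬((¬(F ∨ B) ⊕ (F → E)) → (E ↔ B))) ∧ A)) ⊕ F = False ⊕ True = True
(¬(E → (F ⊕ B)) ⊕ (B → E)) ⊕ ((F ⊕ (¬(A ↔ ¬((¬(F ∨ B) ⊕ (F → E)) → (E ↔ B))) ∧ A)) ⊕ F) = False ⊕ True = True

True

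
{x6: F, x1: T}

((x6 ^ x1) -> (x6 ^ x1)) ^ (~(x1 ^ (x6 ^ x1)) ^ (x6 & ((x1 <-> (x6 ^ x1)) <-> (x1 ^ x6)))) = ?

Substituting x6=F, x1=T:
x6 ^ x1 = F ^ T = T
x6 ^ x1 = F ^ T = T
(x6 ^ x1) -> (x6 ^ x1) = T -> T = T
x6 ^ x1 = F ^ T = T
x1 ^ (x6 ^ x1) = T ^ T = F
~(x1 ^ (x6 ^ x1)) = ~F = T
x6 ^ x1 = F ^ T = T
x1 <-> (x6 ^ x1) = T <-> T = T
x1 ^ x6 = T ^ F = T
(x1 <-> (x6 ^ x1)) <-> (x1 ^ x6) = T <-> T = T
x6 & ((x1 <-> (x6 ^ x1)) <-> (x1 ^ x6)) = F & T = F
~(x1 ^ (x6 ^ x1)) ^ (x6 & ((x1 <-> (x6 ^ x1)) <-> (x1 ^ x6))) = T ^ F = T
((x6 ^ x1) -> (x6 ^ x1)) ^ (~(x1 ^ (x6 ^ x1)) ^ (x6 & ((x1 <-> (x6 ^ x1)) <-> (x1 ^ x6)))) = T ^ T = F

F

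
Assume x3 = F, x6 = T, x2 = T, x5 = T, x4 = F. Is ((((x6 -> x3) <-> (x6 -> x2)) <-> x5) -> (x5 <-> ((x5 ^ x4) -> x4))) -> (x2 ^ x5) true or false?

x6 -> x3 = T -> F = F
x6 -> x2 = T -> T = T
(x6 -> x3) <-> (x6 -> x2) = F <-> T = F
((x6 -> x3) <-> (x6 -> x2)) <-> x5 = F <-> T = F
x5 ^ x4 = T ^ F = T
(x5 ^ x4) -> x4 = T -> F = F
x5 <-> ((x5 ^ x4) -> x4) = T <-> F = F
(((x6 -> x3) <-> (x6 -> x2)) <-> x5) -> (x5 <-> ((x5 ^ x4) -> x4)) = F -> F = T
x2 ^ x5 = T ^ T = F
((((x6 -> x3) <-> (x6 -> x2)) <-> x5) -> (x5 <-> ((x5 ^ x4) -> x4))) -> (x2 ^ x5) = T -> F = F

F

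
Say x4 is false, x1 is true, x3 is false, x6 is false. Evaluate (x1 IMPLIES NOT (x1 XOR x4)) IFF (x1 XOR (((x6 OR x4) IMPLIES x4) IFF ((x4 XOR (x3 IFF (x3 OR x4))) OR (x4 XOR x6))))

T

x1 XOR x4 = T XOR F = T
NOT (x1 XOR x4) = NOT T = F
x1 IMPLIES NOT (x1 XOR x4) = T IMPLIES F = F
x6 OR x4 = F OR F = F
(x6 OR x4) IMPLIES x4 = F IMPLIES F = T
x3 OR x4 = F OR F = F
x3 IFF (x3 OR x4) = F IFF F = T
x4 XOR (x3 IFF (x3 OR x4)) = F XOR T = T
x4 XOR x6 = F XOR F = F
(x4 XOR (x3 IFF (x3 OR x4))) OR (x4 XOR x6) = T OR F = T
((x6 OR x4) IMPLIES x4) IFF ((x4 XOR (x3 IFF (x3 OR x4))) OR (x4 XOR x6)) = T IFF T = T
x1 XOR (((x6 OR x4) IMPLIES x4) IFF ((x4 XOR (x3 IFF (x3 OR x4))) OR (x4 XOR x6))) = T XOR T = F
(x1 IMPLIES NOT (x1 XOR x4)) IFF (x1 XOR (((x6 OR x4) IMPLIES x4) IFF ((x4 XOR (x3 IFF (x3 OR x4))) OR (x4 XOR x6)))) = F IFF F = T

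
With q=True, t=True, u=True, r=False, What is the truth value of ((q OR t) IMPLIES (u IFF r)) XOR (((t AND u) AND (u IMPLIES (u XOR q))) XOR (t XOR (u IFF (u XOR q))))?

q OR t = True OR True = True
u IFF r = True IFF False = False
(q OR t) IMPLIES (u IFF r) = True IMPLIES False = False
t AND u = True AND True = True
u XOR q = True XOR True = False
u IMPLIES (u XOR q) = True IMPLIES False = False
(t AND u) AND (u IMPLIES (u XOR q)) = True AND False = False
u XOR q = True XOR True = False
u IFF (u XOR q) = True IFF False = False
t XOR (u IFF (u XOR q)) = True XOR False = True
((t AND u) AND (u IMPLIES (u XOR q))) XOR (t XOR (u IFF (u XOR q))) = False XOR True = True
((q OR t) IMPLIES (u IFF r)) XOR (((t AND u) AND (u IMPLIES (u XOR q))) XOR (t XOR (u IFF (u XOR q)))) = False XOR True = True

True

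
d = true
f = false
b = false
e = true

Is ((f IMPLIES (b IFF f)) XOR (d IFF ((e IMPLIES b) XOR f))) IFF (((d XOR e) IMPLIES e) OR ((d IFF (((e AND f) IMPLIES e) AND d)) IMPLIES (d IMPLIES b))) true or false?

true

Substituting d=true, f=false, b=false, e=true:
b IFF f = false IFF false = true
f IMPLIES (b IFF f) = false IMPLIES true = true
e IMPLIES b = true IMPLIES false = false
(e IMPLIES b) XOR f = false XOR false = false
d IFF ((e IMPLIES b) XOR f) = true IFF false = false
(f IMPLIES (b IFF f)) XOR (d IFF ((e IMPLIES b) XOR f)) = true XOR false = true
d XOR e = true XOR true = false
(d XOR e) IMPLIES e = false IMPLIES true = true
e AND f = true AND false = false
(e AND f) IMPLIES e = false IMPLIES true = true
((e AND f) IMPLIES e) AND d = true AND true = true
d IFF (((e AND f) IMPLIES e) AND d) = true IFF true = true
d IMPLIES b = true IMPLIES false = false
(d IFF (((e AND f) IMPLIES e) AND d)) IMPLIES (d IMPLIES b) = true IMPLIES false = false
((d XOR e) IMPLIES e) OR ((d IFF (((e AND f) IMPLIES e) AND d)) IMPLIES (d IMPLIES b)) = true OR false = true
((f IMPLIES (b IFF f)) XOR (d IFF ((e IMPLIES b) XOR f))) IFF (((d XOR e) IMPLIES e) OR ((d IFF (((e AND f) IMPLIES e) AND d)) IMPLIES (d IMPLIES b))) = true IFF true = true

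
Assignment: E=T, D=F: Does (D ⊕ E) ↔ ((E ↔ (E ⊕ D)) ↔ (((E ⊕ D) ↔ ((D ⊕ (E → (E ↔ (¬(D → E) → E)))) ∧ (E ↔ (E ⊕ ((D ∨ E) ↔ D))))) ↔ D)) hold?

D ⊕ E = F ⊕ T = T
E ⊕ D = T ⊕ F = T
E ↔ (E ⊕ D) = T ↔ T = T
E ⊕ D = T ⊕ F = T
D → E = F → T = T
¬(D → E) = ¬T = F
¬(D → E) → E = F → T = T
E ↔ (¬(D → E) → E) = T ↔ T = T
E → (E ↔ (¬(D → E) → E)) = T → T = T
D ⊕ (E → (E ↔ (¬(D → E) → E))) = F ⊕ T = T
D ∨ E = F ∨ T = T
(D ∨ E) ↔ D = T ↔ F = F
E ⊕ ((D ∨ E) ↔ D) = T ⊕ F = T
E ↔ (E ⊕ ((D ∨ E) ↔ D)) = T ↔ T = T
(D ⊕ (E → (E ↔ (¬(D → E) → E)))) ∧ (E ↔ (E ⊕ ((D ∨ E) ↔ D))) = T ∧ T = T
(E ⊕ D) ↔ ((D ⊕ (E → (E ↔ (¬(D → E) → E)))) ∧ (E ↔ (E ⊕ ((D ∨ E) ↔ D)))) = T ↔ T = T
((E ⊕ D) ↔ ((D ⊕ (E → (E ↔ (¬(D → E) → E)))) ∧ (E ↔ (E ⊕ ((D ∨ E) ↔ D))))) ↔ D = T ↔ F = F
(E ↔ (E ⊕ D)) ↔ (((E ⊕ D) ↔ ((D ⊕ (E → (E ↔ (¬(D → E) → E)))) ∧ (E ↔ (E ⊕ ((D ∨ E) ↔ D))))) ↔ D) = T ↔ F = F
(D ⊕ E) ↔ ((E ↔ (E ⊕ D)) ↔ (((E ⊕ D) ↔ ((D ⊕ (E → (E ↔ (¬(D → E) → E)))) ∧ (E ↔ (E ⊕ ((D ∨ E) ↔ D))))) ↔ D)) = T ↔ F = F

F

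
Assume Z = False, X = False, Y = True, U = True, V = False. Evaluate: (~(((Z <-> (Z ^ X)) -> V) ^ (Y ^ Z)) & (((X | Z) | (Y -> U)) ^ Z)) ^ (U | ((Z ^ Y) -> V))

True

Z ^ X = False ^ False = False
Z <-> (Z ^ X) = False <-> False = True
(Z <-> (Z ^ X)) -> V = True -> False = False
Y ^ Z = True ^ False = True
((Z <-> (Z ^ X)) -> V) ^ (Y ^ Z) = False ^ True = True
~(((Z <-> (Z ^ X)) -> V) ^ (Y ^ Z)) = ~True = False
X | Z = False | False = False
Y -> U = True -> True = True
(X | Z) | (Y -> U) = False | True = True
((X | Z) | (Y -> U)) ^ Z = True ^ False = True
~(((Z <-> (Z ^ X)) -> V) ^ (Y ^ Z)) & (((X | Z) | (Y -> U)) ^ Z) = False & True = False
Z ^ Y = False ^ True = True
(Z ^ Y) -> V = True -> False = False
U | ((Z ^ Y) -> V) = True | False = True
(~(((Z <-> (Z ^ X)) -> V) ^ (Y ^ Z)) & (((X | Z) | (Y -> U)) ^ Z)) ^ (U | ((Z ^ Y) -> V)) = False ^ True = True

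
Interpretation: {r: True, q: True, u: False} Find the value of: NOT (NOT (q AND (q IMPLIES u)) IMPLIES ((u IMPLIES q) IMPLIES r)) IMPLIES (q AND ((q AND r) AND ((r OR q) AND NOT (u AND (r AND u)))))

Substituting r=True, q=True, u=False:
q IMPLIES u = True IMPLIES False = False
q AND (q IMPLIES u) = True AND False = False
NOT (q AND (q IMPLIES u)) = NOT False = True
u IMPLIES q = False IMPLIES True = True
(u IMPLIES q) IMPLIES r = True IMPLIES True = True
NOT (q AND (q IMPLIES u)) IMPLIES ((u IMPLIES q) IMPLIES r) = True IMPLIES True = True
NOT (NOT (q AND (q IMPLIES u)) IMPLIES ((u IMPLIES q) IMPLIES r)) = NOT True = False
q AND r = True AND True = True
r OR q = True OR True = True
r AND u = True AND False = False
u AND (r AND u) = False AND False = False
NOT (u AND (r AND u)) = NOT False = True
(r OR q) AND NOT (u AND (r AND u)) = True AND True = True
(q AND r) AND ((r OR q) AND NOT (u AND (r AND u))) = True AND True = True
q AND ((q AND r) AND ((r OR q) AND NOT (u AND (r AND u)))) = True AND True = True
NOT (NOT (q AND (q IMPLIES u)) IMPLIES ((u IMPLIES q) IMPLIES r)) IMPLIES (q AND ((q AND r) AND ((r OR q) AND NOT (u AND (r AND u))))) = False IMPLIES True = True

True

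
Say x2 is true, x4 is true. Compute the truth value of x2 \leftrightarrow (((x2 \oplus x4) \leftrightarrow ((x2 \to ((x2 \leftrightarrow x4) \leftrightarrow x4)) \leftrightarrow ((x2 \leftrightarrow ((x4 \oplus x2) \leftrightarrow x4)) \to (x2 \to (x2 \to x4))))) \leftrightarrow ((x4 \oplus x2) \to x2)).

x2 \oplus x4 = T \oplus T = F
x2 \leftrightarrow x4 = T \leftrightarrow T = T
(x2 \leftrightarrow x4) \leftrightarrow x4 = T \leftrightarrow T = T
x2 \to ((x2 \leftrightarrow x4) \leftrightarrow x4) = T \to T = T
x4 \oplus x2 = T \oplus T = F
(x4 \oplus x2) \leftrightarrow x4 = F \leftrightarrow T = F
x2 \leftrightarrow ((x4 \oplus x2) \leftrightarrow x4) = T \leftrightarrow F = F
x2 \to x4 = T \to T = T
x2 \to (x2 \to x4) = T \to T = T
(x2 \leftrightarrow ((x4 \oplus x2) \leftrightarrow x4)) \to (x2 \to (x2 \to x4)) = F \to T = T
(x2 \to ((x2 \leftrightarrow x4) \leftrightarrow x4)) \leftrightarrow ((x2 \leftrightarrow ((x4 \oplus x2) \leftrightarrow x4)) \to (x2 \to (x2 \to x4))) = T \leftrightarrow T = T
(x2 \oplus x4) \leftrightarrow ((x2 \to ((x2 \leftrightarrow x4) \leftrightarrow x4)) \leftrightarrow ((x2 \leftrightarrow ((x4 \oplus x2) \leftrightarrow x4)) \to (x2 \to (x2 \to x4)))) = F \leftrightarrow T = F
x4 \oplus x2 = T \oplus T = F
(x4 \oplus x2) \to x2 = F \to T = T
((x2 \oplus x4) \leftrightarrow ((x2 \to ((x2 \leftrightarrow x4) \leftrightarrow x4)) \leftrightarrow ((x2 \leftrightarrow ((x4 \oplus x2) \leftrightarrow x4)) \to (x2 \to (x2 \to x4))))) \leftrightarrow ((x4 \oplus x2) \to x2) = F \leftrightarrow T = F
x2 \leftrightarrow (((x2 \oplus x4) \leftrightarrow ((x2 \to ((x2 \leftrightarrow x4) \leftrightarrow x4)) \leftrightarrow ((x2 \leftrightarrow ((x4 \oplus x2) \leftrightarrow x4)) \to (x2 \to (x2 \to x4))))) \leftrightarrow ((x4 \oplus x2) \to x2)) = T \leftrightarrow F = F

F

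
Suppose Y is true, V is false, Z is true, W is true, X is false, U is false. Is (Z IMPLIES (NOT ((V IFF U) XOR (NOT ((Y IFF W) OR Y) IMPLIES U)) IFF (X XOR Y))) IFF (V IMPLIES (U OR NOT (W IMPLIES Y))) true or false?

true

Substituting Y=true, V=false, Z=true, W=true, X=false, U=false:
V IFF U = false IFF false = true
Y IFF W = true IFF true = true
(Y IFF W) OR Y = true OR true = true
NOT ((Y IFF W) OR Y) = NOT true = false
NOT ((Y IFF W) OR Y) IMPLIES U = false IMPLIES false = true
(V IFF U) XOR (NOT ((Y IFF W) OR Y) IMPLIES U) = true XOR true = false
NOT ((V IFF U) XOR (NOT ((Y IFF W) OR Y) IMPLIES U)) = NOT false = true
X XOR Y = false XOR true = true
NOT ((V IFF U) XOR (NOT ((Y IFF W) OR Y) IMPLIES U)) IFF (X XOR Y) = true IFF true = true
Z IMPLIES (NOT ((V IFF U) XOR (NOT ((Y IFF W) OR Y) IMPLIES U)) IFF (X XOR Y)) = true IMPLIES true = true
W IMPLIES Y = true IMPLIES true = true
NOT (W IMPLIES Y) = NOT true = false
U OR NOT (W IMPLIES Y) = false OR false = false
V IMPLIES (U OR NOT (W IMPLIES Y)) = false IMPLIES false = true
(Z IMPLIES (NOT ((V IFF U) XOR (NOT ((Y IFF W) OR Y) IMPLIES U)) IFF (X XOR Y))) IFF (V IMPLIES (U OR NOT (W IMPLIES Y))) = true IFF true = true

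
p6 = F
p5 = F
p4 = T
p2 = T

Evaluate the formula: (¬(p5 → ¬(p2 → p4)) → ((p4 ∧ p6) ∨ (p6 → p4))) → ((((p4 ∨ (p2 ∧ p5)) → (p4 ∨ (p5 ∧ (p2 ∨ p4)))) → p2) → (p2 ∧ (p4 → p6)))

F

p2 → p4 = T → T = T
¬(p2 → p4) = ¬T = F
p5 → ¬(p2 → p4) = F → F = T
¬(p5 → ¬(p2 → p4)) = ¬T = F
p4 ∧ p6 = T ∧ F = F
p6 → p4 = F → T = T
(p4 ∧ p6) ∨ (p6 → p4) = F ∨ T = T
¬(p5 → ¬(p2 → p4)) → ((p4 ∧ p6) ∨ (p6 → p4)) = F → T = T
p2 ∧ p5 = T ∧ F = F
p4 ∨ (p2 ∧ p5) = T ∨ F = T
p2 ∨ p4 = T ∨ T = T
p5 ∧ (p2 ∨ p4) = F ∧ T = F
p4 ∨ (p5 ∧ (p2 ∨ p4)) = T ∨ F = T
(p4 ∨ (p2 ∧ p5)) → (p4 ∨ (p5 ∧ (p2 ∨ p4))) = T → T = T
((p4 ∨ (p2 ∧ p5)) → (p4 ∨ (p5 ∧ (p2 ∨ p4)))) → p2 = T → T = T
p4 → p6 = T → F = F
p2 ∧ (p4 → p6) = T ∧ F = F
(((p4 ∨ (p2 ∧ p5)) → (p4 ∨ (p5 ∧ (p2 ∨ p4)))) → p2) → (p2 ∧ (p4 → p6)) = T → F = F
(¬(p5 → ¬(p2 → p4)) → ((p4 ∧ p6) ∨ (p6 → p4))) → ((((p4 ∨ (p2 ∧ p5)) → (p4 ∨ (p5 ∧ (p2 ∨ p4)))) → p2) → (p2 ∧ (p4 → p6))) = T → F = F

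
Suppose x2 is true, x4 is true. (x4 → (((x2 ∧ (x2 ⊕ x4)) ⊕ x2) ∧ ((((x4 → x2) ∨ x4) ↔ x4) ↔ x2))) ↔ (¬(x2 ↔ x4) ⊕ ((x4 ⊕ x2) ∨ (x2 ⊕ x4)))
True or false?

Substituting x2=True, x4=True:
x2 ⊕ x4 = True ⊕ True = False
x2 ∧ (x2 ⊕ x4) = True ∧ False = False
(x2 ∧ (x2 ⊕ x4)) ⊕ x2 = False ⊕ True = True
x4 → x2 = True → True = True
(x4 → x2) ∨ x4 = True ∨ True = True
((x4 → x2) ∨ x4) ↔ x4 = True ↔ True = True
(((x4 → x2) ∨ x4) ↔ x4) ↔ x2 = True ↔ True = True
((x2 ∧ (x2 ⊕ x4)) ⊕ x2) ∧ ((((x4 → x2) ∨ x4) ↔ x4) ↔ x2) = True ∧ True = True
x4 → (((x2 ∧ (x2 ⊕ x4)) ⊕ x2) ∧ ((((x4 → x2) ∨ x4) ↔ x4) ↔ x2)) = True → True = True
x2 ↔ x4 = True ↔ True = True
¬(x2 ↔ x4) = ¬True = False
x4 ⊕ x2 = True ⊕ True = False
x2 ⊕ x4 = True ⊕ True = False
(x4 ⊕ x2) ∨ (x2 ⊕ x4) = False ∨ False = False
¬(x2 ↔ x4) ⊕ ((x4 ⊕ x2) ∨ (x2 ⊕ x4)) = False ⊕ False = False
(x4 → (((x2 ∧ (x2 ⊕ x4)) ⊕ x2) ∧ ((((x4 → x2) ∨ x4) ↔ x4) ↔ x2))) ↔ (¬(x2 ↔ x4) ⊕ ((x4 ⊕ x2) ∨ (x2 ⊕ x4))) = True ↔ False = False

False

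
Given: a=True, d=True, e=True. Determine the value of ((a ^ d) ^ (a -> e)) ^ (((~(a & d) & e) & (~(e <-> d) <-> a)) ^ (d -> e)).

False

Substituting a=True, d=True, e=True:
a ^ d = True ^ True = False
a -> e = True -> True = True
(a ^ d) ^ (a -> e) = False ^ True = True
a & d = True & True = True
~(a & d) = ~True = False
~(a & d) & e = False & True = False
e <-> d = True <-> True = True
~(e <-> d) = ~True = False
~(e <-> d) <-> a = False <-> True = False
(~(a & d) & e) & (~(e <-> d) <-> a) = False & False = False
d -> e = True -> True = True
((~(a & d) & e) & (~(e <-> d) <-> a)) ^ (d -> e) = False ^ True = True
((a ^ d) ^ (a -> e)) ^ (((~(a & d) & e) & (~(e <-> d) <-> a)) ^ (d -> e)) = True ^ True = False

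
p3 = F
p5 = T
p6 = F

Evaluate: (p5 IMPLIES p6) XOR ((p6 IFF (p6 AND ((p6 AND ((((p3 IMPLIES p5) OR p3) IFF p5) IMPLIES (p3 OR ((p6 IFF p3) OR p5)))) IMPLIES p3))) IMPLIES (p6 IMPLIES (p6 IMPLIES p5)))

T

Substituting p3=F, p5=T, p6=F:
p5 IMPLIES p6 = T IMPLIES F = F
p3 IMPLIES p5 = F IMPLIES T = T
(p3 IMPLIES p5) OR p3 = T OR F = T
((p3 IMPLIES p5) OR p3) IFF p5 = T IFF T = T
p6 IFF p3 = F IFF F = T
(p6 IFF p3) OR p5 = T OR T = T
p3 OR ((p6 IFF p3) OR p5) = F OR T = T
(((p3 IMPLIES p5) OR p3) IFF p5) IMPLIES (p3 OR ((p6 IFF p3) OR p5)) = T IMPLIES T = T
p6 AND ((((p3 IMPLIES p5) OR p3) IFF p5) IMPLIES (p3 OR ((p6 IFF p3) OR p5))) = F AND T = F
(p6 AND ((((p3 IMPLIES p5) OR p3) IFF p5) IMPLIES (p3 OR ((p6 IFF p3) OR p5)))) IMPLIES p3 = F IMPLIES F = T
p6 AND ((p6 AND ((((p3 IMPLIES p5) OR p3) IFF p5) IMPLIES (p3 OR ((p6 IFF p3) OR p5)))) IMPLIES p3) = F AND T = F
p6 IFF (p6 AND ((p6 AND ((((p3 IMPLIES p5) OR p3) IFF p5) IMPLIES (p3 OR ((p6 IFF p3) OR p5)))) IMPLIES p3)) = F IFF F = T
p6 IMPLIES p5 = F IMPLIES T = T
p6 IMPLIES (p6 IMPLIES p5) = F IMPLIES T = T
(p6 IFF (p6 AND ((p6 AND ((((p3 IMPLIES p5) OR p3) IFF p5) IMPLIES (p3 OR ((p6 IFF p3) OR p5)))) IMPLIES p3))) IMPLIES (p6 IMPLIES (p6 IMPLIES p5)) = T IMPLIES T = T
(p5 IMPLIES p6) XOR ((p6 IFF (p6 AND ((p6 AND ((((p3 IMPLIES p5) OR p3) IFF p5) IMPLIES (p3 OR ((p6 IFF p3) OR p5)))) IMPLIES p3))) IMPLIES (p6 IMPLIES (p6 IMPLIES p5))) = F XOR T = T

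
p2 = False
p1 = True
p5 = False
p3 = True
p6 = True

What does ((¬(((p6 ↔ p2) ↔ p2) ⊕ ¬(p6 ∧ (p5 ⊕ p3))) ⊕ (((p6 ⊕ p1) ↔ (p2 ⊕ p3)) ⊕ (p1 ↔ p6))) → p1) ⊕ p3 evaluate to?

p6 ↔ p2 = True ↔ False = False
(p6 ↔ p2) ↔ p2 = False ↔ False = True
p5 ⊕ p3 = False ⊕ True = True
p6 ∧ (p5 ⊕ p3) = True ∧ True = True
¬(p6 ∧ (p5 ⊕ p3)) = ¬True = False
((p6 ↔ p2) ↔ p2) ⊕ ¬(p6 ∧ (p5 ⊕ p3)) = True ⊕ False = True
¬(((p6 ↔ p2) ↔ p2) ⊕ ¬(p6 ∧ (p5 ⊕ p3))) = ¬True = False
p6 ⊕ p1 = True ⊕ True = False
p2 ⊕ p3 = False ⊕ True = True
(p6 ⊕ p1) ↔ (p2 ⊕ p3) = False ↔ True = False
p1 ↔ p6 = True ↔ True = True
((p6 ⊕ p1) ↔ (p2 ⊕ p3)) ⊕ (p1 ↔ p6) = False ⊕ True = True
¬(((p6 ↔ p2) ↔ p2) ⊕ ¬(p6 ∧ (p5 ⊕ p3))) ⊕ (((p6 ⊕ p1) ↔ (p2 ⊕ p3)) ⊕ (p1 ↔ p6)) = False ⊕ True = True
(¬(((p6 ↔ p2) ↔ p2) ⊕ ¬(p6 ∧ (p5 ⊕ p3))) ⊕ (((p6 ⊕ p1) ↔ (p2 ⊕ p3)) ⊕ (p1 ↔ p6))) → p1 = True → True = True
((¬(((p6 ↔ p2) ↔ p2) ⊕ ¬(p6 ∧ (p5 ⊕ p3))) ⊕ (((p6 ⊕ p1) ↔ (p2 ⊕ p3)) ⊕ (p1 ↔ p6))) → p1) ⊕ p3 = True ⊕ True = False

False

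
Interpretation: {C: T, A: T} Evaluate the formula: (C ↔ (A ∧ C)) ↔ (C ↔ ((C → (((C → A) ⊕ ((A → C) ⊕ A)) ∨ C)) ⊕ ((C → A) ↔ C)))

F

A ∧ C = T ∧ T = T
C ↔ (A ∧ C) = T ↔ T = T
C → A = T → T = T
A → C = T → T = T
(A → C) ⊕ A = T ⊕ T = F
(C → A) ⊕ ((A → C) ⊕ A) = T ⊕ F = T
((C → A) ⊕ ((A → C) ⊕ A)) ∨ C = T ∨ T = T
C → (((C → A) ⊕ ((A → C) ⊕ A)) ∨ C) = T → T = T
C → A = T → T = T
(C → A) ↔ C = T ↔ T = T
(C → (((C → A) ⊕ ((A → C) ⊕ A)) ∨ C)) ⊕ ((C → A) ↔ C) = T ⊕ T = F
C ↔ ((C → (((C → A) ⊕ ((A → C) ⊕ A)) ∨ C)) ⊕ ((C → A) ↔ C)) = T ↔ F = F
(C ↔ (A ∧ C)) ↔ (C ↔ ((C → (((C → A) ⊕ ((A → C) ⊕ A)) ∨ C)) ⊕ ((C → A) ↔ C))) = T ↔ F = F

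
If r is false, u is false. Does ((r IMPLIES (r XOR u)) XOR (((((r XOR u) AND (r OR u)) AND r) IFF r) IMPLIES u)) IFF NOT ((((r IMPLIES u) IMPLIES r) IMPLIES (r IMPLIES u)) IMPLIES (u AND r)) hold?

True

Substituting r=False, u=False:
r XOR u = False XOR False = False
r IMPLIES (r XOR u) = False IMPLIES False = True
r XOR u = False XOR False = False
r OR u = False OR False = False
(r XOR u) AND (r OR u) = False AND False = False
((r XOR u) AND (r OR u)) AND r = False AND False = False
(((r XOR u) AND (r OR u)) AND r) IFF r = False IFF False = True
((((r XOR u) AND (r OR u)) AND r) IFF r) IMPLIES u = True IMPLIES False = False
(r IMPLIES (r XOR u)) XOR (((((r XOR u) AND (r OR u)) AND r) IFF r) IMPLIES u) = True XOR False = True
r IMPLIES u = False IMPLIES False = True
(r IMPLIES u) IMPLIES r = True IMPLIES False = False
r IMPLIES u = False IMPLIES False = True
((r IMPLIES u) IMPLIES r) IMPLIES (r IMPLIES u) = False IMPLIES True = True
u AND r = False AND False = False
(((r IMPLIES u) IMPLIES r) IMPLIES (r IMPLIES u)) IMPLIES (u AND r) = True IMPLIES False = False
NOT ((((r IMPLIES u) IMPLIES r) IMPLIES (r IMPLIES u)) IMPLIES (u AND r)) = NOT False = True
((r IMPLIES (r XOR u)) XOR (((((r XOR u) AND (r OR u)) AND r) IFF r) IMPLIES u)) IFF NOT ((((r IMPLIES u) IMPLIES r) IMPLIES (r IMPLIES u)) IMPLIES (u AND r)) = True IFF True = True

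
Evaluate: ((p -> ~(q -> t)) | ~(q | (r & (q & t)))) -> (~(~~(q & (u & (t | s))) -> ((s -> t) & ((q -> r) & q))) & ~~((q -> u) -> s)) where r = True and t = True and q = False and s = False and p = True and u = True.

False

Substituting r=True, t=True, q=False, s=False, p=True, u=True:
q -> t = False -> True = True
~(q -> t) = ~True = False
p -> ~(q -> t) = True -> False = False
q & t = False & True = False
r & (q & t) = True & False = False
q | (r & (q & t)) = False | False = False
~(q | (r & (q & t))) = ~False = True
(p -> ~(q -> t)) | ~(q | (r & (q & t))) = False | True = True
t | s = True | False = True
u & (t | s) = True & True = True
q & (u & (t | s)) = False & True = False
~(q & (u & (t | s))) = ~False = True
~~(q & (u & (t | s))) = ~True = False
s -> t = False -> True = True
q -> r = False -> True = True
(q -> r) & q = True & False = False
(s -> t) & ((q -> r) & q) = True & False = False
~~(q & (u & (t | s))) -> ((s -> t) & ((q -> r) & q)) = False -> False = True
~(~~(q & (u & (t | s))) -> ((s -> t) & ((q -> r) & q))) = ~True = False
q -> u = False -> True = True
(q -> u) -> s = True -> False = False
~((q -> u) -> s) = ~False = True
~~((q -> u) -> s) = ~True = False
~(~~(q & (u & (t | s))) -> ((s -> t) & ((q -> r) & q))) & ~~((q -> u) -> s) = False & False = False
((p -> ~(q -> t)) | ~(q | (r & (q & t)))) -> (~(~~(q & (u & (t | s))) -> ((s -> t) & ((q -> r) & q))) & ~~((q -> u) -> s)) = True -> False = False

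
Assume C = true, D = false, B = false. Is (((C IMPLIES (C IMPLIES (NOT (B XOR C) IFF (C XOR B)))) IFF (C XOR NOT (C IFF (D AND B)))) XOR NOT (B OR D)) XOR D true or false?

false

B XOR C = false XOR true = true
NOT (B XOR C) = NOT true = false
C XOR B = true XOR false = true
NOT (B XOR C) IFF (C XOR B) = false IFF true = false
C IMPLIES (NOT (B XOR C) IFF (C XOR B)) = true IMPLIES false = false
C IMPLIES (C IMPLIES (NOT (B XOR C) IFF (C XOR B))) = true IMPLIES false = false
D AND B = false AND false = false
C IFF (D AND B) = true IFF false = false
NOT (C IFF (D AND B)) = NOT false = true
C XOR NOT (C IFF (D AND B)) = true XOR true = false
(C IMPLIES (C IMPLIES (NOT (B XOR C) IFF (C XOR B)))) IFF (C XOR NOT (C IFF (D AND B))) = false IFF false = true
B OR D = false OR false = false
NOT (B OR D) = NOT false = true
((C IMPLIES (C IMPLIES (NOT (B XOR C) IFF (C XOR B)))) IFF (C XOR NOT (C IFF (D AND B)))) XOR NOT (B OR D) = true XOR true = false
(((C IMPLIES (C IMPLIES (NOT (B XOR C) IFF (C XOR B)))) IFF (C XOR NOT (C IFF (D AND B)))) XOR NOT (B OR D)) XOR D = false XOR false = false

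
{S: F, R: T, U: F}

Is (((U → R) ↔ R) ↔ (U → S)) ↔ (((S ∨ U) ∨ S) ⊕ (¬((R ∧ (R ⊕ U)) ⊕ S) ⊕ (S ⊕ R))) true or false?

T

U → R = F → T = T
(U → R) ↔ R = T ↔ T = T
U → S = F → F = T
((U → R) ↔ R) ↔ (U → S) = T ↔ T = T
S ∨ U = F ∨ F = F
(S ∨ U) ∨ S = F ∨ F = F
R ⊕ U = T ⊕ F = T
R ∧ (R ⊕ U) = T ∧ T = T
(R ∧ (R ⊕ U)) ⊕ S = T ⊕ F = T
¬((R ∧ (R ⊕ U)) ⊕ S) = ¬T = F
S ⊕ R = F ⊕ T = T
¬((R ∧ (R ⊕ U)) ⊕ S) ⊕ (S ⊕ R) = F ⊕ T = T
((S ∨ U) ∨ S) ⊕ (¬((R ∧ (R ⊕ U)) ⊕ S) ⊕ (S ⊕ R)) = F ⊕ T = T
(((U → R) ↔ R) ↔ (U → S)) ↔ (((S ∨ U) ∨ S) ⊕ (¬((R ∧ (R ⊕ U)) ⊕ S) ⊕ (S ⊕ R))) = T ↔ T = T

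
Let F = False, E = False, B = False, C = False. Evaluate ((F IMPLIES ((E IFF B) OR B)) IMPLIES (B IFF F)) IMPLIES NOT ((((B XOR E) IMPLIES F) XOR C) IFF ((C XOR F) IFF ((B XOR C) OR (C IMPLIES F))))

True

E IFF B = False IFF False = True
(E IFF B) OR B = True OR False = True
F IMPLIES ((E IFF B) OR B) = False IMPLIES True = True
B IFF F = False IFF False = True
(F IMPLIES ((E IFF B) OR B)) IMPLIES (B IFF F) = True IMPLIES True = True
B XOR E = False XOR False = False
(B XOR E) IMPLIES F = False IMPLIES False = True
((B XOR E) IMPLIES F) XOR C = True XOR False = True
C XOR F = False XOR False = False
B XOR C = False XOR False = False
C IMPLIES F = False IMPLIES False = True
(B XOR C) OR (C IMPLIES F) = False OR True = True
(C XOR F) IFF ((B XOR C) OR (C IMPLIES F)) = False IFF True = False
(((B XOR E) IMPLIES F) XOR C) IFF ((C XOR F) IFF ((B XOR C) OR (C IMPLIES F))) = True IFF False = False
NOT ((((B XOR E) IMPLIES F) XOR C) IFF ((C XOR F) IFF ((B XOR C) OR (C IMPLIES F)))) = NOT False = True
((F IMPLIES ((E IFF B) OR B)) IMPLIES (B IFF F)) IMPLIES NOT ((((B XOR E) IMPLIES F) XOR C) IFF ((C XOR F) IFF ((B XOR C) OR (C IMPLIES F)))) = True IMPLIES True = True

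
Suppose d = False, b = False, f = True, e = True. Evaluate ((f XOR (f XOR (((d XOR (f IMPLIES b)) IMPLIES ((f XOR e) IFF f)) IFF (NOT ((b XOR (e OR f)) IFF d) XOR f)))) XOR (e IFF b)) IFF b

True

f IMPLIES b = True IMPLIES False = False
d XOR (f IMPLIES b) = False XOR False = False
f XOR e = True XOR True = False
(f XOR e) IFF f = False IFF True = False
(d XOR (f IMPLIES b)) IMPLIES ((f XOR e) IFF f) = False IMPLIES False = True
e OR f = True OR True = True
b XOR (e OR f) = False XOR True = True
(b XOR (e OR f)) IFF d = True IFF False = False
NOT ((b XOR (e OR f)) IFF d) = NOT False = True
NOT ((b XOR (e OR f)) IFF d) XOR f = True XOR True = False
((d XOR (f IMPLIES b)) IMPLIES ((f XOR e) IFF f)) IFF (NOT ((b XOR (e OR f)) IFF d) XOR f) = True IFF False = False
f XOR (((d XOR (f IMPLIES b)) IMPLIES ((f XOR e) IFF f)) IFF (NOT ((b XOR (e OR f)) IFF d) XOR f)) = True XOR False = True
f XOR (f XOR (((d XOR (f IMPLIES b)) IMPLIES ((f XOR e) IFF f)) IFF (NOT ((b XOR (e OR f)) IFF d) XOR f))) = True XOR True = False
e IFF b = True IFF False = False
(f XOR (f XOR (((d XOR (f IMPLIES b)) IMPLIES ((f XOR e) IFF f)) IFF (NOT ((b XOR (e OR f)) IFF d) XOR f)))) XOR (e IFF b) = False XOR False = False
((f XOR (f XOR (((d XOR (f IMPLIES b)) IMPLIES ((f XOR e) IFF f)) IFF (NOT ((b XOR (e OR f)) IFF d) XOR f)))) XOR (e IFF b)) IFF b = False IFF False = True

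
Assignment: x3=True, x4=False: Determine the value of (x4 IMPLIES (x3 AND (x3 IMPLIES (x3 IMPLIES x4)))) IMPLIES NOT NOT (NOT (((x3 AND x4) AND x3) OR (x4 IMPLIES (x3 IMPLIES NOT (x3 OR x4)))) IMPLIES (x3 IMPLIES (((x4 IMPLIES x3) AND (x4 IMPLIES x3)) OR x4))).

True

Substituting x3=True, x4=False:
x3 IMPLIES x4 = True IMPLIES False = False
x3 IMPLIES (x3 IMPLIES x4) = True IMPLIES False = False
x3 AND (x3 IMPLIES (x3 IMPLIES x4)) = True AND False = False
x4 IMPLIES (x3 AND (x3 IMPLIES (x3 IMPLIES x4))) = False IMPLIES False = True
x3 AND x4 = True AND False = False
(x3 AND x4) AND x3 = False AND True = False
x3 OR x4 = True OR False = True
NOT (x3 OR x4) = NOT True = False
x3 IMPLIES NOT (x3 OR x4) = True IMPLIES False = False
x4 IMPLIES (x3 IMPLIES NOT (x3 OR x4)) = False IMPLIES False = True
((x3 AND x4) AND x3) OR (x4 IMPLIES (x3 IMPLIES NOT (x3 OR x4))) = False OR True = True
NOT (((x3 AND x4) AND x3) OR (x4 IMPLIES (x3 IMPLIES NOT (x3 OR x4)))) = NOT True = False
x4 IMPLIES x3 = False IMPLIES True = True
x4 IMPLIES x3 = False IMPLIES True = True
(x4 IMPLIES x3) AND (x4 IMPLIES x3) = True AND True = True
((x4 IMPLIES x3) AND (x4 IMPLIES x3)) OR x4 = True OR False = True
x3 IMPLIES (((x4 IMPLIES x3) AND (x4 IMPLIES x3)) OR x4) = True IMPLIES True = True
NOT (((x3 AND x4) AND x3) OR (x4 IMPLIES (x3 IMPLIES NOT (x3 OR x4)))) IMPLIES (x3 IMPLIES (((x4 IMPLIES x3) AND (x4 IMPLIES x3)) OR x4)) = False IMPLIES True = True
NOT (NOT (((x3 AND x4) AND x3) OR (x4 IMPLIES (x3 IMPLIES NOT (x3 OR x4)))) IMPLIES (x3 IMPLIES (((x4 IMPLIES x3) AND (x4 IMPLIES x3)) OR x4))) = NOT True = False
NOT NOT (NOT (((x3 AND x4) AND x3) OR (x4 IMPLIES (x3 IMPLIES NOT (x3 OR x4)))) IMPLIES (x3 IMPLIES (((x4 IMPLIES x3) AND (x4 IMPLIES x3)) OR x4))) = NOT False = True
(x4 IMPLIES (x3 AND (x3 IMPLIES (x3 IMPLIES x4)))) IMPLIES NOT NOT (NOT (((x3 AND x4) AND x3) OR (x4 IMPLIES (x3 IMPLIES NOT (x3 OR x4)))) IMPLIES (x3 IMPLIES (((x4 IMPLIES x3) AND (x4 IMPLIES x3)) OR x4))) = True IMPLIES True = True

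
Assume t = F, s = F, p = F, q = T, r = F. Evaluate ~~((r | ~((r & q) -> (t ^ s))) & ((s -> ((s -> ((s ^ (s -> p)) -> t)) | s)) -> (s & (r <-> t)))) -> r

r & q = F & T = F
t ^ s = F ^ F = F
(r & q) -> (t ^ s) = F -> F = T
~((r & q) -> (t ^ s)) = ~T = F
r | ~((r & q) -> (t ^ s)) = F | F = F
s -> p = F -> F = T
s ^ (s -> p) = F ^ T = T
(s ^ (s -> p)) -> t = T -> F = F
s -> ((s ^ (s -> p)) -> t) = F -> F = T
(s -> ((s ^ (s -> p)) -> t)) | s = T | F = T
s -> ((s -> ((s ^ (s -> p)) -> t)) | s) = F -> T = T
r <-> t = F <-> F = T
s & (r <-> t) = F & T = F
(s -> ((s -> ((s ^ (s -> p)) -> t)) | s)) -> (s & (r <-> t)) = T -> F = F
(r | ~((r & q) -> (t ^ s))) & ((s -> ((s -> ((s ^ (s -> p)) -> t)) | s)) -> (s & (r <-> t))) = F & F = F
~((r | ~((r & q) -> (t ^ s))) & ((s -> ((s -> ((s ^ (s -> p)) -> t)) | s)) -> (s & (r <-> t)))) = ~F = T
~~((r | ~((r & q) -> (t ^ s))) & ((s -> ((s -> ((s ^ (s -> p)) -> t)) | s)) -> (s & (r <-> t)))) = ~T = F
~~((r | ~((r & q) -> (t ^ s))) & ((s -> ((s -> ((s ^ (s -> p)) -> t)) | s)) -> (s & (r <-> t)))) -> r = F -> F = T

T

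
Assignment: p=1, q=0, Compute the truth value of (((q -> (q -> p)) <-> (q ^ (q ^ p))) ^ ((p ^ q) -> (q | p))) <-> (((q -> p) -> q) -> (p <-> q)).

0

Substituting p=1, q=0:
q -> p = 0 -> 1 = 1
q -> (q -> p) = 0 -> 1 = 1
q ^ p = 0 ^ 1 = 1
q ^ (q ^ p) = 0 ^ 1 = 1
(q -> (q -> p)) <-> (q ^ (q ^ p)) = 1 <-> 1 = 1
p ^ q = 1 ^ 0 = 1
q | p = 0 | 1 = 1
(p ^ q) -> (q | p) = 1 -> 1 = 1
((q -> (q -> p)) <-> (q ^ (q ^ p))) ^ ((p ^ q) -> (q | p)) = 1 ^ 1 = 0
q -> p = 0 -> 1 = 1
(q -> p) -> q = 1 -> 0 = 0
p <-> q = 1 <-> 0 = 0
((q -> p) -> q) -> (p <-> q) = 0 -> 0 = 1
(((q -> (q -> p)) <-> (q ^ (q ^ p))) ^ ((p ^ q) -> (q | p))) <-> (((q -> p) -> q) -> (p <-> q)) = 0 <-> 1 = 0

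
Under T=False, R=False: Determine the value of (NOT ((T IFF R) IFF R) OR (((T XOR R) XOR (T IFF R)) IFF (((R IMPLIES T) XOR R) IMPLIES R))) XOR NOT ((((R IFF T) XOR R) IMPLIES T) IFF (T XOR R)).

T IFF R = False IFF False = True
(T IFF R) IFF R = True IFF False = False
NOT ((T IFF R) IFF R) = NOT False = True
T XOR R = False XOR False = False
T IFF R = False IFF False = True
(T XOR R) XOR (T IFF R) = False XOR True = True
R IMPLIES T = False IMPLIES False = True
(R IMPLIES T) XOR R = True XOR False = True
((R IMPLIES T) XOR R) IMPLIES R = True IMPLIES False = False
((T XOR R) XOR (T IFF R)) IFF (((R IMPLIES T) XOR R) IMPLIES R) = True IFF False = False
NOT ((T IFF R) IFF R) OR (((T XOR R) XOR (T IFF R)) IFF (((R IMPLIES T) XOR R) IMPLIES R)) = True OR False = True
R IFF T = False IFF False = True
(R IFF T) XOR R = True XOR False = True
((R IFF T) XOR R) IMPLIES T = True IMPLIES False = False
T XOR R = False XOR False = False
(((R IFF T) XOR R) IMPLIES T) IFF (T XOR R) = False IFF False = True
NOT ((((R IFF T) XOR R) IMPLIES T) IFF (T XOR R)) = NOT True = False
(NOT ((T IFF R) IFF R) OR (((T XOR R) XOR (T IFF R)) IFF (((R IMPLIES T) XOR R) IMPLIES R))) XOR NOT ((((R IFF T) XOR R) IMPLIES T) IFF (T XOR R)) = True XOR False = True

True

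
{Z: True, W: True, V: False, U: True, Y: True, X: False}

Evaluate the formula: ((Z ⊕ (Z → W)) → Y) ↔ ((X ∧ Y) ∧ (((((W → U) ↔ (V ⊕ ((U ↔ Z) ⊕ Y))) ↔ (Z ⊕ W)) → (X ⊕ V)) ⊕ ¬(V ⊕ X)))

Substituting Z=True, W=True, V=False, U=True, Y=True, X=False:
Z → W = True → True = True
Z ⊕ (Z → W) = True ⊕ True = False
(Z ⊕ (Z → W)) → Y = False → True = True
X ∧ Y = False ∧ True = False
W → U = True → True = True
U ↔ Z = True ↔ True = True
(U ↔ Z) ⊕ Y = True ⊕ True = False
V ⊕ ((U ↔ Z) ⊕ Y) = False ⊕ False = False
(W → U) ↔ (V ⊕ ((U ↔ Z) ⊕ Y)) = True ↔ False = False
Z ⊕ W = True ⊕ True = False
((W → U) ↔ (V ⊕ ((U ↔ Z) ⊕ Y))) ↔ (Z ⊕ W) = False ↔ False = True
X ⊕ V = False ⊕ False = False
(((W → U) ↔ (V ⊕ ((U ↔ Z) ⊕ Y))) ↔ (Z ⊕ W)) → (X ⊕ V) = True → False = False
V ⊕ X = False ⊕ False = False
¬(V ⊕ X) = ¬False = True
((((W → U) ↔ (V ⊕ ((U ↔ Z) ⊕ Y))) ↔ (Z ⊕ W)) → (X ⊕ V)) ⊕ ¬(V ⊕ X) = False ⊕ True = True
(X ∧ Y) ∧ (((((W → U) ↔ (V ⊕ ((U ↔ Z) ⊕ Y))) ↔ (Z ⊕ W)) → (X ⊕ V)) ⊕ ¬(V ⊕ X)) = False ∧ True = False
((Z ⊕ (Z → W)) → Y) ↔ ((X ∧ Y) ∧ (((((W → U) ↔ (V ⊕ ((U ↔ Z) ⊕ Y))) ↔ (Z ⊕ W)) → (X ⊕ V)) ⊕ ¬(V ⊕ X))) = True ↔ False = False

False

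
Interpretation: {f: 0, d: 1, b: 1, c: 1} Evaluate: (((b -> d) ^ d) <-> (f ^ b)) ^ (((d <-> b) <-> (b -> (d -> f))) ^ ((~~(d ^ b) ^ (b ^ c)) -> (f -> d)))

1

b -> d = 1 -> 1 = 1
(b -> d) ^ d = 1 ^ 1 = 0
f ^ b = 0 ^ 1 = 1
((b -> d) ^ d) <-> (f ^ b) = 0 <-> 1 = 0
d <-> b = 1 <-> 1 = 1
d -> f = 1 -> 0 = 0
b -> (d -> f) = 1 -> 0 = 0
(d <-> b) <-> (b -> (d -> f)) = 1 <-> 0 = 0
d ^ b = 1 ^ 1 = 0
~(d ^ b) = ~0 = 1
~~(d ^ b) = ~1 = 0
b ^ c = 1 ^ 1 = 0
~~(d ^ b) ^ (b ^ c) = 0 ^ 0 = 0
f -> d = 0 -> 1 = 1
(~~(d ^ b) ^ (b ^ c)) -> (f -> d) = 0 -> 1 = 1
((d <-> b) <-> (b -> (d -> f))) ^ ((~~(d ^ b) ^ (b ^ c)) -> (f -> d)) = 0 ^ 1 = 1
(((b -> d) ^ d) <-> (f ^ b)) ^ (((d <-> b) <-> (b -> (d -> f))) ^ ((~~(d ^ b) ^ (b ^ c)) -> (f -> d))) = 0 ^ 1 = 1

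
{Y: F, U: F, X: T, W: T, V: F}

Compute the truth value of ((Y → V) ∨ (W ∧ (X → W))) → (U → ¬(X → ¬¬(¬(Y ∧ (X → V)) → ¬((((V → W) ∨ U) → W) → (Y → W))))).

T

Y → V = F → F = T
X → W = T → T = T
W ∧ (X → W) = T ∧ T = T
(Y → V) ∨ (W ∧ (X → W)) = T ∨ T = T
X → V = T → F = F
Y ∧ (X → V) = F ∧ F = F
¬(Y ∧ (X → V)) = ¬F = T
V → W = F → T = T
(V → W) ∨ U = T ∨ F = T
((V → W) ∨ U) → W = T → T = T
Y → W = F → T = T
(((V → W) ∨ U) → W) → (Y → W) = T → T = T
¬((((V → W) ∨ U) → W) → (Y → W)) = ¬T = F
¬(Y ∧ (X → V)) → ¬((((V → W) ∨ U) → W) → (Y → W)) = T → F = F
¬(¬(Y ∧ (X → V)) → ¬((((V → W) ∨ U) → W) → (Y → W))) = ¬F = T
¬¬(¬(Y ∧ (X → V)) → ¬((((V → W) ∨ U) → W) → (Y → W))) = ¬T = F
X → ¬¬(¬(Y ∧ (X → V)) → ¬((((V → W) ∨ U) → W) → (Y → W))) = T → F = F
¬(X → ¬¬(¬(Y ∧ (X → V)) → ¬((((V → W) ∨ U) → W) → (Y → W)))) = ¬F = T
U → ¬(X → ¬¬(¬(Y ∧ (X → V)) → ¬((((V → W) ∨ U) → W) → (Y → W)))) = F → T = T
((Y → V) ∨ (W ∧ (X → W))) → (U → ¬(X → ¬¬(¬(Y ∧ (X → V)) → ¬((((V → W) ∨ U) → W) → (Y → W))))) = T → T = T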